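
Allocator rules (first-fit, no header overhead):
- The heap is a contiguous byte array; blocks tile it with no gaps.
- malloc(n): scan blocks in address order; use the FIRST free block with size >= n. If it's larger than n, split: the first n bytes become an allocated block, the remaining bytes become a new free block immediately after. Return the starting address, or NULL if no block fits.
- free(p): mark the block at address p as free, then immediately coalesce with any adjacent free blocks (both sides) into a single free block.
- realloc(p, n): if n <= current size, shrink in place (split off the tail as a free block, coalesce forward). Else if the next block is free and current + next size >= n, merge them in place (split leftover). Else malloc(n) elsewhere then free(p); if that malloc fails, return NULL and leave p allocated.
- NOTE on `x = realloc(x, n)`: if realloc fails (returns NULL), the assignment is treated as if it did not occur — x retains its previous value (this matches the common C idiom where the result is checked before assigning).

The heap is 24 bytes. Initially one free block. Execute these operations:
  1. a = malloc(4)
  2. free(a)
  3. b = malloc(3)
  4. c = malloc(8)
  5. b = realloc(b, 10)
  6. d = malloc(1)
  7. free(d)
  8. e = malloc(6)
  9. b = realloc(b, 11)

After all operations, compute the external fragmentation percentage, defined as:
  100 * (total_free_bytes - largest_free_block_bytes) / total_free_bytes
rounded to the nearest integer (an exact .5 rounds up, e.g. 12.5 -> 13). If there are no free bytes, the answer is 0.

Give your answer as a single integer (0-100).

Op 1: a = malloc(4) -> a = 0; heap: [0-3 ALLOC][4-23 FREE]
Op 2: free(a) -> (freed a); heap: [0-23 FREE]
Op 3: b = malloc(3) -> b = 0; heap: [0-2 ALLOC][3-23 FREE]
Op 4: c = malloc(8) -> c = 3; heap: [0-2 ALLOC][3-10 ALLOC][11-23 FREE]
Op 5: b = realloc(b, 10) -> b = 11; heap: [0-2 FREE][3-10 ALLOC][11-20 ALLOC][21-23 FREE]
Op 6: d = malloc(1) -> d = 0; heap: [0-0 ALLOC][1-2 FREE][3-10 ALLOC][11-20 ALLOC][21-23 FREE]
Op 7: free(d) -> (freed d); heap: [0-2 FREE][3-10 ALLOC][11-20 ALLOC][21-23 FREE]
Op 8: e = malloc(6) -> e = NULL; heap: [0-2 FREE][3-10 ALLOC][11-20 ALLOC][21-23 FREE]
Op 9: b = realloc(b, 11) -> b = 11; heap: [0-2 FREE][3-10 ALLOC][11-21 ALLOC][22-23 FREE]
Free blocks: [3 2] total_free=5 largest=3 -> 100*(5-3)/5 = 200/5 = 40

Answer: 40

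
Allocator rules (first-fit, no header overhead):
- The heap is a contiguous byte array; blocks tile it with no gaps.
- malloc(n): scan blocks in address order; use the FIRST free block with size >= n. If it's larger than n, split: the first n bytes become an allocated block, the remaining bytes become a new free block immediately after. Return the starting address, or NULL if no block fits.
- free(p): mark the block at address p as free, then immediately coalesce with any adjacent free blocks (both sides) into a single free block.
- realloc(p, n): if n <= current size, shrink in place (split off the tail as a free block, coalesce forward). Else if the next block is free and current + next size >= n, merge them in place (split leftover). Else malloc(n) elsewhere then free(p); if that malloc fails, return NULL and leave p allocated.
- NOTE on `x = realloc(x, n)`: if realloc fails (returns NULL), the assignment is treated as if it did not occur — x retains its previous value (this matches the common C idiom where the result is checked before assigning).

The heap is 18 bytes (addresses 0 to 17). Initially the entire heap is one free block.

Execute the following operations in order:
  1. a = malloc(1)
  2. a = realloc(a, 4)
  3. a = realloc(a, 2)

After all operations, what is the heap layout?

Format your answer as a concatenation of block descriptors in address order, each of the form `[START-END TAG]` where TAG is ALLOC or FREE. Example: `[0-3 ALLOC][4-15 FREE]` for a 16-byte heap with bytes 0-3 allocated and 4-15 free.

Op 1: a = malloc(1) -> a = 0; heap: [0-0 ALLOC][1-17 FREE]
Op 2: a = realloc(a, 4) -> a = 0; heap: [0-3 ALLOC][4-17 FREE]
Op 3: a = realloc(a, 2) -> a = 0; heap: [0-1 ALLOC][2-17 FREE]

Answer: [0-1 ALLOC][2-17 FREE]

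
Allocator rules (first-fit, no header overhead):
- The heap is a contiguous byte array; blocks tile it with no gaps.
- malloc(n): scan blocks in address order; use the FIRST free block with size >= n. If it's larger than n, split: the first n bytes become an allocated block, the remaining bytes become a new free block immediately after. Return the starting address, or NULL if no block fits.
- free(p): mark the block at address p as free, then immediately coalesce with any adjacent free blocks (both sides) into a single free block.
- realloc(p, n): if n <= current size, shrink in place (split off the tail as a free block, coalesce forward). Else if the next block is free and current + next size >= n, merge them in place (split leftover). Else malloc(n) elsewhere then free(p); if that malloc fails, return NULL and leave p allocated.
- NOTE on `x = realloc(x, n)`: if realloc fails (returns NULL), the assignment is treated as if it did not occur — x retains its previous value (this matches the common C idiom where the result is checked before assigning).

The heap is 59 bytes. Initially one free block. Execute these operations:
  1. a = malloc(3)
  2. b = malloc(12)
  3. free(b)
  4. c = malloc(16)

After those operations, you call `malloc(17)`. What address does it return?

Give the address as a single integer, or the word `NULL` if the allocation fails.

Answer: 19

Derivation:
Op 1: a = malloc(3) -> a = 0; heap: [0-2 ALLOC][3-58 FREE]
Op 2: b = malloc(12) -> b = 3; heap: [0-2 ALLOC][3-14 ALLOC][15-58 FREE]
Op 3: free(b) -> (freed b); heap: [0-2 ALLOC][3-58 FREE]
Op 4: c = malloc(16) -> c = 3; heap: [0-2 ALLOC][3-18 ALLOC][19-58 FREE]
malloc(17): first-fit scan over [0-2 ALLOC][3-18 ALLOC][19-58 FREE] -> 19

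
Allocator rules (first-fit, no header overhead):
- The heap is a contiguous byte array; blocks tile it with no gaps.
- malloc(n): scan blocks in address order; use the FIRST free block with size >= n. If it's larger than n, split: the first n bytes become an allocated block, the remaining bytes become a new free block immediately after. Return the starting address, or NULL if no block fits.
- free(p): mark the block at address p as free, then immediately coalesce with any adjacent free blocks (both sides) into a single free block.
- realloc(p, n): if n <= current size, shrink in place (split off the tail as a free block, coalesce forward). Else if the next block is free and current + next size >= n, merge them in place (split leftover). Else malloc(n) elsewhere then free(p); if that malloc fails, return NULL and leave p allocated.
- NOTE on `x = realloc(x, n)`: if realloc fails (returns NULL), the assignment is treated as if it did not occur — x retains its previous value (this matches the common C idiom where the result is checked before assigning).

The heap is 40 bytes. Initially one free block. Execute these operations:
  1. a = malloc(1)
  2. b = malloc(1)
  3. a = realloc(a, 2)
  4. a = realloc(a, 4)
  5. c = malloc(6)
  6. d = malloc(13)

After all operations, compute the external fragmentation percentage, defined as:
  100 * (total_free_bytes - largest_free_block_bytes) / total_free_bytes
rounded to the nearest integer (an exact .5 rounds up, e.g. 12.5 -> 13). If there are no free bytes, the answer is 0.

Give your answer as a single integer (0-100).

Op 1: a = malloc(1) -> a = 0; heap: [0-0 ALLOC][1-39 FREE]
Op 2: b = malloc(1) -> b = 1; heap: [0-0 ALLOC][1-1 ALLOC][2-39 FREE]
Op 3: a = realloc(a, 2) -> a = 2; heap: [0-0 FREE][1-1 ALLOC][2-3 ALLOC][4-39 FREE]
Op 4: a = realloc(a, 4) -> a = 2; heap: [0-0 FREE][1-1 ALLOC][2-5 ALLOC][6-39 FREE]
Op 5: c = malloc(6) -> c = 6; heap: [0-0 FREE][1-1 ALLOC][2-5 ALLOC][6-11 ALLOC][12-39 FREE]
Op 6: d = malloc(13) -> d = 12; heap: [0-0 FREE][1-1 ALLOC][2-5 ALLOC][6-11 ALLOC][12-24 ALLOC][25-39 FREE]
Free blocks: [1 15] total_free=16 largest=15 -> 100*(16-15)/16 = 100/16 = 6.25 -> rounds to 6

Answer: 6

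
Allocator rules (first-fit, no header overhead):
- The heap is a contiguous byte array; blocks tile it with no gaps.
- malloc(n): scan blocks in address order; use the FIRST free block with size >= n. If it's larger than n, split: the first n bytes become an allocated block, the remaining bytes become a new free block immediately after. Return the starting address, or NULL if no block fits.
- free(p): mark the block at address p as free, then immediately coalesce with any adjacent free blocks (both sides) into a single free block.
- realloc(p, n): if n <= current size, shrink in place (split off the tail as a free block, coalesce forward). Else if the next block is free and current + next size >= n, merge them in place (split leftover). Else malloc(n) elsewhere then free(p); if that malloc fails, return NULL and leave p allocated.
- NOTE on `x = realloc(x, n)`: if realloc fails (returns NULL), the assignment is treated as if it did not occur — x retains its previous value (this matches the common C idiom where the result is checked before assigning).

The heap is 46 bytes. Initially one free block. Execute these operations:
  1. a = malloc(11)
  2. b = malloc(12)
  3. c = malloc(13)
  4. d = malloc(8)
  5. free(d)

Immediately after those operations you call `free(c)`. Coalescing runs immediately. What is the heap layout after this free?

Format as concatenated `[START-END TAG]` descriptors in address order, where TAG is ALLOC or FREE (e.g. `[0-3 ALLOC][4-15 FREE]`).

Answer: [0-10 ALLOC][11-22 ALLOC][23-45 FREE]

Derivation:
Op 1: a = malloc(11) -> a = 0; heap: [0-10 ALLOC][11-45 FREE]
Op 2: b = malloc(12) -> b = 11; heap: [0-10 ALLOC][11-22 ALLOC][23-45 FREE]
Op 3: c = malloc(13) -> c = 23; heap: [0-10 ALLOC][11-22 ALLOC][23-35 ALLOC][36-45 FREE]
Op 4: d = malloc(8) -> d = 36; heap: [0-10 ALLOC][11-22 ALLOC][23-35 ALLOC][36-43 ALLOC][44-45 FREE]
Op 5: free(d) -> (freed d); heap: [0-10 ALLOC][11-22 ALLOC][23-35 ALLOC][36-45 FREE]
free(c): c = 23 -> block [23-35 ALLOC]; mark free, coalesce with adjacent free neighbors -> [0-10 ALLOC][11-22 ALLOC][23-45 FREE]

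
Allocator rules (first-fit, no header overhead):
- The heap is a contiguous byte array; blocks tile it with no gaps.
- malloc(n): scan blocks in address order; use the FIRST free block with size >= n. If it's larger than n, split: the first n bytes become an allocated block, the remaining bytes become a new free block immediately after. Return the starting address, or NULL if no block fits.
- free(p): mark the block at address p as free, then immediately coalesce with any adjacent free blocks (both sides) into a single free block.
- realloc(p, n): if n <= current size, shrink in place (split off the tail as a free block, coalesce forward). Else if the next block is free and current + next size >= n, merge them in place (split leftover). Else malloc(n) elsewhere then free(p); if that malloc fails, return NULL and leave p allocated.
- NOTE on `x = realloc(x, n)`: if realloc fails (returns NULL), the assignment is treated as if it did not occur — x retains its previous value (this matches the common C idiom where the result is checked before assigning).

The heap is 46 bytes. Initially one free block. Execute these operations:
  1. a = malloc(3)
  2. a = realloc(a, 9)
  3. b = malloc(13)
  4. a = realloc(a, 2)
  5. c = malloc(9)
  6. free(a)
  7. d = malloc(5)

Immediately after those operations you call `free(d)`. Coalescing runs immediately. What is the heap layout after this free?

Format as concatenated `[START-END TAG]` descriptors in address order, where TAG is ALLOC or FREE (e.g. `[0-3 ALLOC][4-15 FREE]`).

Answer: [0-8 FREE][9-21 ALLOC][22-30 ALLOC][31-45 FREE]

Derivation:
Op 1: a = malloc(3) -> a = 0; heap: [0-2 ALLOC][3-45 FREE]
Op 2: a = realloc(a, 9) -> a = 0; heap: [0-8 ALLOC][9-45 FREE]
Op 3: b = malloc(13) -> b = 9; heap: [0-8 ALLOC][9-21 ALLOC][22-45 FREE]
Op 4: a = realloc(a, 2) -> a = 0; heap: [0-1 ALLOC][2-8 FREE][9-21 ALLOC][22-45 FREE]
Op 5: c = malloc(9) -> c = 22; heap: [0-1 ALLOC][2-8 FREE][9-21 ALLOC][22-30 ALLOC][31-45 FREE]
Op 6: free(a) -> (freed a); heap: [0-8 FREE][9-21 ALLOC][22-30 ALLOC][31-45 FREE]
Op 7: d = malloc(5) -> d = 0; heap: [0-4 ALLOC][5-8 FREE][9-21 ALLOC][22-30 ALLOC][31-45 FREE]
free(d): d = 0 -> block [0-4 ALLOC]; mark free, coalesce with adjacent free neighbors -> [0-8 FREE][9-21 ALLOC][22-30 ALLOC][31-45 FREE]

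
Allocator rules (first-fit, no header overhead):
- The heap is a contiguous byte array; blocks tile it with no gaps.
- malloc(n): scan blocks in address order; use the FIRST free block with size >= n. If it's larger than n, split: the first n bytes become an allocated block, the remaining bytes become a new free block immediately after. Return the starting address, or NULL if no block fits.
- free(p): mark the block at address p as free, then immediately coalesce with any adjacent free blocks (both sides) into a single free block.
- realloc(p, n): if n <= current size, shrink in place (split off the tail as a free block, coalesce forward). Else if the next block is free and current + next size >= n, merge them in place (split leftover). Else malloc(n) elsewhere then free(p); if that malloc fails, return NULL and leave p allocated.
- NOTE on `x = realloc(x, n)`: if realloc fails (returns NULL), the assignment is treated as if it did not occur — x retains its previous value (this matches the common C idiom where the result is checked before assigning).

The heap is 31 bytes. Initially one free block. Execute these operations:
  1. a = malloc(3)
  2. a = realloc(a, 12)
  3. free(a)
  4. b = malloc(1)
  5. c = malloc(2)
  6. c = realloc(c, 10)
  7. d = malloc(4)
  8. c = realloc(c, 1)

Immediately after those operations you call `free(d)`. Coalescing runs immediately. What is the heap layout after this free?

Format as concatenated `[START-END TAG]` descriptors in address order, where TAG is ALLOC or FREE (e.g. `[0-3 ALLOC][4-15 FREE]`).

Answer: [0-0 ALLOC][1-1 ALLOC][2-30 FREE]

Derivation:
Op 1: a = malloc(3) -> a = 0; heap: [0-2 ALLOC][3-30 FREE]
Op 2: a = realloc(a, 12) -> a = 0; heap: [0-11 ALLOC][12-30 FREE]
Op 3: free(a) -> (freed a); heap: [0-30 FREE]
Op 4: b = malloc(1) -> b = 0; heap: [0-0 ALLOC][1-30 FREE]
Op 5: c = malloc(2) -> c = 1; heap: [0-0 ALLOC][1-2 ALLOC][3-30 FREE]
Op 6: c = realloc(c, 10) -> c = 1; heap: [0-0 ALLOC][1-10 ALLOC][11-30 FREE]
Op 7: d = malloc(4) -> d = 11; heap: [0-0 ALLOC][1-10 ALLOC][11-14 ALLOC][15-30 FREE]
Op 8: c = realloc(c, 1) -> c = 1; heap: [0-0 ALLOC][1-1 ALLOC][2-10 FREE][11-14 ALLOC][15-30 FREE]
free(d): d = 11 -> block [11-14 ALLOC]; mark free, coalesce with adjacent free neighbors -> [0-0 ALLOC][1-1 ALLOC][2-30 FREE]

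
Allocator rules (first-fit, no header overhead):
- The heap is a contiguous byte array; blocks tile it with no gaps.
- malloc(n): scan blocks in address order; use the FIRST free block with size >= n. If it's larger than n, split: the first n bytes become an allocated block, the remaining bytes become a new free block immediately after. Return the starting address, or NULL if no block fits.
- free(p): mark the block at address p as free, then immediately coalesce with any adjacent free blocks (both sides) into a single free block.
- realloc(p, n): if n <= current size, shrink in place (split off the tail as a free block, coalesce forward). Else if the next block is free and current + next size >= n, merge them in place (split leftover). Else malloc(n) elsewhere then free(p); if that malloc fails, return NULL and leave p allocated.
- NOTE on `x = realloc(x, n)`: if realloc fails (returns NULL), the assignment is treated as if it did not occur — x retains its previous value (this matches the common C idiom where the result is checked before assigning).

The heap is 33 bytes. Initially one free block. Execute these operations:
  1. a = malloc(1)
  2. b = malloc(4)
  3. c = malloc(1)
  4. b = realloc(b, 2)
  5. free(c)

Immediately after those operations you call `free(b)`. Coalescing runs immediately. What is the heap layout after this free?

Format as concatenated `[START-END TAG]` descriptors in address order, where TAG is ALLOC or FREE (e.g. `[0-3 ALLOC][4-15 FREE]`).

Answer: [0-0 ALLOC][1-32 FREE]

Derivation:
Op 1: a = malloc(1) -> a = 0; heap: [0-0 ALLOC][1-32 FREE]
Op 2: b = malloc(4) -> b = 1; heap: [0-0 ALLOC][1-4 ALLOC][5-32 FREE]
Op 3: c = malloc(1) -> c = 5; heap: [0-0 ALLOC][1-4 ALLOC][5-5 ALLOC][6-32 FREE]
Op 4: b = realloc(b, 2) -> b = 1; heap: [0-0 ALLOC][1-2 ALLOC][3-4 FREE][5-5 ALLOC][6-32 FREE]
Op 5: free(c) -> (freed c); heap: [0-0 ALLOC][1-2 ALLOC][3-32 FREE]
free(b): b = 1 -> block [1-2 ALLOC]; mark free, coalesce with adjacent free neighbors -> [0-0 ALLOC][1-32 FREE]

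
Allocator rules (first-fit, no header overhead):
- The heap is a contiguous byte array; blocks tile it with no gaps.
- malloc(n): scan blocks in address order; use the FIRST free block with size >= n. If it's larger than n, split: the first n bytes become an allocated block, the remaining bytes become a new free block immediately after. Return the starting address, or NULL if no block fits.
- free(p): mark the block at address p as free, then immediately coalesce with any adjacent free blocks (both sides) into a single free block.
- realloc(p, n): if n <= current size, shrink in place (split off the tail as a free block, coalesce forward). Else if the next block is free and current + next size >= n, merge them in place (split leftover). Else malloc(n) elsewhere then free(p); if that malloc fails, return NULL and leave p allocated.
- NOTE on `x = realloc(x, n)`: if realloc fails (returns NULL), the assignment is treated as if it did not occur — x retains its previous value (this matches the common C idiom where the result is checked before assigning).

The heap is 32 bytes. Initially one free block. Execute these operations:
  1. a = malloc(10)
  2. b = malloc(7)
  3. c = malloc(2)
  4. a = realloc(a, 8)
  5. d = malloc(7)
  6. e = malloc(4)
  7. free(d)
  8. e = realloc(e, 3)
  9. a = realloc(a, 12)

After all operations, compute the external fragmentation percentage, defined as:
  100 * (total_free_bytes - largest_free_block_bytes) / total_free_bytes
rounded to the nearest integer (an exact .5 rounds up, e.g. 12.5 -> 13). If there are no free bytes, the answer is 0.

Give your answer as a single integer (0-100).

Answer: 42

Derivation:
Op 1: a = malloc(10) -> a = 0; heap: [0-9 ALLOC][10-31 FREE]
Op 2: b = malloc(7) -> b = 10; heap: [0-9 ALLOC][10-16 ALLOC][17-31 FREE]
Op 3: c = malloc(2) -> c = 17; heap: [0-9 ALLOC][10-16 ALLOC][17-18 ALLOC][19-31 FREE]
Op 4: a = realloc(a, 8) -> a = 0; heap: [0-7 ALLOC][8-9 FREE][10-16 ALLOC][17-18 ALLOC][19-31 FREE]
Op 5: d = malloc(7) -> d = 19; heap: [0-7 ALLOC][8-9 FREE][10-16 ALLOC][17-18 ALLOC][19-25 ALLOC][26-31 FREE]
Op 6: e = malloc(4) -> e = 26; heap: [0-7 ALLOC][8-9 FREE][10-16 ALLOC][17-18 ALLOC][19-25 ALLOC][26-29 ALLOC][30-31 FREE]
Op 7: free(d) -> (freed d); heap: [0-7 ALLOC][8-9 FREE][10-16 ALLOC][17-18 ALLOC][19-25 FREE][26-29 ALLOC][30-31 FREE]
Op 8: e = realloc(e, 3) -> e = 26; heap: [0-7 ALLOC][8-9 FREE][10-16 ALLOC][17-18 ALLOC][19-25 FREE][26-28 ALLOC][29-31 FREE]
Op 9: a = realloc(a, 12) -> NULL (a unchanged); heap: [0-7 ALLOC][8-9 FREE][10-16 ALLOC][17-18 ALLOC][19-25 FREE][26-28 ALLOC][29-31 FREE]
Free blocks: [2 7 3] total_free=12 largest=7 -> 100*(12-7)/12 = 500/12 ≈ 41.667 -> rounds to 42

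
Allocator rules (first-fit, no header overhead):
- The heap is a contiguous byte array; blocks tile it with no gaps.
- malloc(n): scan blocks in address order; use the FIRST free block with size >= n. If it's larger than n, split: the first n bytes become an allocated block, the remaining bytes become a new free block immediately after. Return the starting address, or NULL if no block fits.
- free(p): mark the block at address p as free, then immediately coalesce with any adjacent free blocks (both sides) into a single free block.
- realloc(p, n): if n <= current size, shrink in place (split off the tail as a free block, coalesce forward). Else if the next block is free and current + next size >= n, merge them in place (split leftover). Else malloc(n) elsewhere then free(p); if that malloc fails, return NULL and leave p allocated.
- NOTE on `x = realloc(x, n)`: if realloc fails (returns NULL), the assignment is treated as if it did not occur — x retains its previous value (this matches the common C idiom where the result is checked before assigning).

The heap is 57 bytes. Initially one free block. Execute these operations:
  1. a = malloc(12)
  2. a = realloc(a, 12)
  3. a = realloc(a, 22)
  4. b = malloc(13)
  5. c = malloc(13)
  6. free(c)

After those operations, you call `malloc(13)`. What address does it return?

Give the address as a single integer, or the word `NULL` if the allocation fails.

Op 1: a = malloc(12) -> a = 0; heap: [0-11 ALLOC][12-56 FREE]
Op 2: a = realloc(a, 12) -> a = 0; heap: [0-11 ALLOC][12-56 FREE]
Op 3: a = realloc(a, 22) -> a = 0; heap: [0-21 ALLOC][22-56 FREE]
Op 4: b = malloc(13) -> b = 22; heap: [0-21 ALLOC][22-34 ALLOC][35-56 FREE]
Op 5: c = malloc(13) -> c = 35; heap: [0-21 ALLOC][22-34 ALLOC][35-47 ALLOC][48-56 FREE]
Op 6: free(c) -> (freed c); heap: [0-21 ALLOC][22-34 ALLOC][35-56 FREE]
malloc(13): first-fit scan over [0-21 ALLOC][22-34 ALLOC][35-56 FREE] -> 35

Answer: 35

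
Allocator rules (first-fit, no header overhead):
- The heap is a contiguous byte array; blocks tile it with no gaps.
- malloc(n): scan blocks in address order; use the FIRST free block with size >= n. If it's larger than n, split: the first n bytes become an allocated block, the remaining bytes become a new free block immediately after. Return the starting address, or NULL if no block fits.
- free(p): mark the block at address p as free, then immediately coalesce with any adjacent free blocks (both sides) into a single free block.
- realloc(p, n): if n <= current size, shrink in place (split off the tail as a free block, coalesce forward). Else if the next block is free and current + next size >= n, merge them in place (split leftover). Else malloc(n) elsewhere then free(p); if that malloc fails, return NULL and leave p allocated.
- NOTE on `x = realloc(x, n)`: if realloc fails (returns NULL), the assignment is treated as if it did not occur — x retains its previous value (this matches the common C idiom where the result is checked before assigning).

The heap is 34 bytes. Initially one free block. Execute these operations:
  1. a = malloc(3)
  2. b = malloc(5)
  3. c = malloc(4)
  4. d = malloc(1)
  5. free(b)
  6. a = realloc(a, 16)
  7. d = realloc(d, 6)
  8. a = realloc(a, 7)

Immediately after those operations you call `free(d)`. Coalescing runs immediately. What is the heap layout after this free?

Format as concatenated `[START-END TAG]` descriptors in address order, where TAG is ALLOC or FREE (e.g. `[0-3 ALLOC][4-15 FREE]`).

Op 1: a = malloc(3) -> a = 0; heap: [0-2 ALLOC][3-33 FREE]
Op 2: b = malloc(5) -> b = 3; heap: [0-2 ALLOC][3-7 ALLOC][8-33 FREE]
Op 3: c = malloc(4) -> c = 8; heap: [0-2 ALLOC][3-7 ALLOC][8-11 ALLOC][12-33 FREE]
Op 4: d = malloc(1) -> d = 12; heap: [0-2 ALLOC][3-7 ALLOC][8-11 ALLOC][12-12 ALLOC][13-33 FREE]
Op 5: free(b) -> (freed b); heap: [0-2 ALLOC][3-7 FREE][8-11 ALLOC][12-12 ALLOC][13-33 FREE]
Op 6: a = realloc(a, 16) -> a = 13; heap: [0-7 FREE][8-11 ALLOC][12-12 ALLOC][13-28 ALLOC][29-33 FREE]
Op 7: d = realloc(d, 6) -> d = 0; heap: [0-5 ALLOC][6-7 FREE][8-11 ALLOC][12-12 FREE][13-28 ALLOC][29-33 FREE]
Op 8: a = realloc(a, 7) -> a = 13; heap: [0-5 ALLOC][6-7 FREE][8-11 ALLOC][12-12 FREE][13-19 ALLOC][20-33 FREE]
free(d): d = 0 -> block [0-5 ALLOC]; mark free, coalesce with adjacent free neighbors -> [0-7 FREE][8-11 ALLOC][12-12 FREE][13-19 ALLOC][20-33 FREE]

Answer: [0-7 FREE][8-11 ALLOC][12-12 FREE][13-19 ALLOC][20-33 FREE]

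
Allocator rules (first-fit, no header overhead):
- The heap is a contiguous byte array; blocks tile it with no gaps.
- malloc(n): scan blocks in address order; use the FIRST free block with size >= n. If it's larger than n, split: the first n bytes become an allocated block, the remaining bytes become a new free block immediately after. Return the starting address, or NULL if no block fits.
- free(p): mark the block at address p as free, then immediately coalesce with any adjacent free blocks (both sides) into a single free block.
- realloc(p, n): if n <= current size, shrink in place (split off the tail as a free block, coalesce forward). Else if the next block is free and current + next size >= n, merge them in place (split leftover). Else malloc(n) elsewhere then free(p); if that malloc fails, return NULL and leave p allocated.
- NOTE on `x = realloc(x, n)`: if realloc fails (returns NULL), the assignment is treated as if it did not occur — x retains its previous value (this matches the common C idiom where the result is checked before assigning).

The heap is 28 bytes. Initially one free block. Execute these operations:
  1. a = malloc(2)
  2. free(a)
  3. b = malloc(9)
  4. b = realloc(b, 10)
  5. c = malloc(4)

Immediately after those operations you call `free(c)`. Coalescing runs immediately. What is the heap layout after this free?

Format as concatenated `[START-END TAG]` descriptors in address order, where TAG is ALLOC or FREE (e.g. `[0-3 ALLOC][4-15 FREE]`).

Op 1: a = malloc(2) -> a = 0; heap: [0-1 ALLOC][2-27 FREE]
Op 2: free(a) -> (freed a); heap: [0-27 FREE]
Op 3: b = malloc(9) -> b = 0; heap: [0-8 ALLOC][9-27 FREE]
Op 4: b = realloc(b, 10) -> b = 0; heap: [0-9 ALLOC][10-27 FREE]
Op 5: c = malloc(4) -> c = 10; heap: [0-9 ALLOC][10-13 ALLOC][14-27 FREE]
free(c): c = 10 -> block [10-13 ALLOC]; mark free, coalesce with adjacent free neighbors -> [0-9 ALLOC][10-27 FREE]

Answer: [0-9 ALLOC][10-27 FREE]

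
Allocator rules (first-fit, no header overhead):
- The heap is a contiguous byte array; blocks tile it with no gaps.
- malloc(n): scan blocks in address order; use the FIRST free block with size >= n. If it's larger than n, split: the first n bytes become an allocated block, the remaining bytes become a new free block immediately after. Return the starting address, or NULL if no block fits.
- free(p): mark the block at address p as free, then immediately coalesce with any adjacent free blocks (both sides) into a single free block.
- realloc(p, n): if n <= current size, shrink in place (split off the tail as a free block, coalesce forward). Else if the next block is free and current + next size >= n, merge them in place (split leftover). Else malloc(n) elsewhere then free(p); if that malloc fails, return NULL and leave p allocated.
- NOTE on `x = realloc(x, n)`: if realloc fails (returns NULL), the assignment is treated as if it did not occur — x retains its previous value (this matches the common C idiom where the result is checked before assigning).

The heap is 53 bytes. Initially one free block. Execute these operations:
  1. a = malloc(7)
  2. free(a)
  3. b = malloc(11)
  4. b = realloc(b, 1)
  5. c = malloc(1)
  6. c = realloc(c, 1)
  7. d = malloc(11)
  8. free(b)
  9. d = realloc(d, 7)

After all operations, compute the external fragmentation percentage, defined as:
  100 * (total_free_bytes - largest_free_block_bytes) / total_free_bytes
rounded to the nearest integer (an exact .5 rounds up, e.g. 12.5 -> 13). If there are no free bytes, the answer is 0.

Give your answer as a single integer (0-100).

Answer: 2

Derivation:
Op 1: a = malloc(7) -> a = 0; heap: [0-6 ALLOC][7-52 FREE]
Op 2: free(a) -> (freed a); heap: [0-52 FREE]
Op 3: b = malloc(11) -> b = 0; heap: [0-10 ALLOC][11-52 FREE]
Op 4: b = realloc(b, 1) -> b = 0; heap: [0-0 ALLOC][1-52 FREE]
Op 5: c = malloc(1) -> c = 1; heap: [0-0 ALLOC][1-1 ALLOC][2-52 FREE]
Op 6: c = realloc(c, 1) -> c = 1; heap: [0-0 ALLOC][1-1 ALLOC][2-52 FREE]
Op 7: d = malloc(11) -> d = 2; heap: [0-0 ALLOC][1-1 ALLOC][2-12 ALLOC][13-52 FREE]
Op 8: free(b) -> (freed b); heap: [0-0 FREE][1-1 ALLOC][2-12 ALLOC][13-52 FREE]
Op 9: d = realloc(d, 7) -> d = 2; heap: [0-0 FREE][1-1 ALLOC][2-8 ALLOC][9-52 FREE]
Free blocks: [1 44] total_free=45 largest=44 -> 100*(45-44)/45 = 100/45 ≈ 2.222 -> rounds to 2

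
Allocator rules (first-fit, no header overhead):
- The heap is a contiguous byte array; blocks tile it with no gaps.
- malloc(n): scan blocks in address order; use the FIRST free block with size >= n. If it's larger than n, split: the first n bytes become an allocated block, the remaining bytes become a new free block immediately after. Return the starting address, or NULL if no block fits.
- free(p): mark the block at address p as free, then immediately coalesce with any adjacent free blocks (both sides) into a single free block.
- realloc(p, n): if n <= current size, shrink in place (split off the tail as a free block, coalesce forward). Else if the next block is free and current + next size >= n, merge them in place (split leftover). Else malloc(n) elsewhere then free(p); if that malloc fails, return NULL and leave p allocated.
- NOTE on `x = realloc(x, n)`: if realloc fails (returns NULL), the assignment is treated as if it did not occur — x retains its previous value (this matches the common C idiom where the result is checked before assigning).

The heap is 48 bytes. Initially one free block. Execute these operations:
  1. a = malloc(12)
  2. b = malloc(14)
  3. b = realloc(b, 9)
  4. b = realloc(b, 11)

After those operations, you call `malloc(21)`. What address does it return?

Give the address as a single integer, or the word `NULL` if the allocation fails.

Answer: 23

Derivation:
Op 1: a = malloc(12) -> a = 0; heap: [0-11 ALLOC][12-47 FREE]
Op 2: b = malloc(14) -> b = 12; heap: [0-11 ALLOC][12-25 ALLOC][26-47 FREE]
Op 3: b = realloc(b, 9) -> b = 12; heap: [0-11 ALLOC][12-20 ALLOC][21-47 FREE]
Op 4: b = realloc(b, 11) -> b = 12; heap: [0-11 ALLOC][12-22 ALLOC][23-47 FREE]
malloc(21): first-fit scan over [0-11 ALLOC][12-22 ALLOC][23-47 FREE] -> 23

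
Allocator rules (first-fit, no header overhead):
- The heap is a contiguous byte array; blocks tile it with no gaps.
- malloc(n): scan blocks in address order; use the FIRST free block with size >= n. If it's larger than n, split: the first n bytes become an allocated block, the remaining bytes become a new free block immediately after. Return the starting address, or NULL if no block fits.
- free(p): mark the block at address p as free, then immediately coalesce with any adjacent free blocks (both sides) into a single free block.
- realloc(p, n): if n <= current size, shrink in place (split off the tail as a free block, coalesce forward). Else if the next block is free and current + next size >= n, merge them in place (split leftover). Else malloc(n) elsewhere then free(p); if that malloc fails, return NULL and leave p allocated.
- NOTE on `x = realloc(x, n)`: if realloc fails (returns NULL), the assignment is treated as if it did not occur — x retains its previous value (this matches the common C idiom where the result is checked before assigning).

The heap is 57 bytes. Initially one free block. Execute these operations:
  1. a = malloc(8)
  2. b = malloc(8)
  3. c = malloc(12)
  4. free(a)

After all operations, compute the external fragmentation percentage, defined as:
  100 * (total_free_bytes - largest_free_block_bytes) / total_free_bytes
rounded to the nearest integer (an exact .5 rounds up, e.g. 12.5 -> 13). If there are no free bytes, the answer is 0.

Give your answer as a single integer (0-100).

Op 1: a = malloc(8) -> a = 0; heap: [0-7 ALLOC][8-56 FREE]
Op 2: b = malloc(8) -> b = 8; heap: [0-7 ALLOC][8-15 ALLOC][16-56 FREE]
Op 3: c = malloc(12) -> c = 16; heap: [0-7 ALLOC][8-15 ALLOC][16-27 ALLOC][28-56 FREE]
Op 4: free(a) -> (freed a); heap: [0-7 FREE][8-15 ALLOC][16-27 ALLOC][28-56 FREE]
Free blocks: [8 29] total_free=37 largest=29 -> 100*(37-29)/37 = 800/37 ≈ 21.622 -> rounds to 22

Answer: 22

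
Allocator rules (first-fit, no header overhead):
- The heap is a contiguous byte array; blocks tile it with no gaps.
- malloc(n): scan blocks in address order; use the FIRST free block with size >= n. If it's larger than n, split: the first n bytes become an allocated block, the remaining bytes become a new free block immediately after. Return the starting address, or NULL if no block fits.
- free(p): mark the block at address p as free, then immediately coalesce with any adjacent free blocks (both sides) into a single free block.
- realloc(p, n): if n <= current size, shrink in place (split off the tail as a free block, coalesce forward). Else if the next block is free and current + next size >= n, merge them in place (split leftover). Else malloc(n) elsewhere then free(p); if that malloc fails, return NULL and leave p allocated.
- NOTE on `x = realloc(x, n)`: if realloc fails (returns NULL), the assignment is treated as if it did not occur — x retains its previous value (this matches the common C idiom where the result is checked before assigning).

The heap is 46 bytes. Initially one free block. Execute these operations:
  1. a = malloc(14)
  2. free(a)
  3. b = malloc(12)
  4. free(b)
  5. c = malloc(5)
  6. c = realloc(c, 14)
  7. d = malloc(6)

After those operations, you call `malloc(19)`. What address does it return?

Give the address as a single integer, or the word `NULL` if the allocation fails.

Answer: 20

Derivation:
Op 1: a = malloc(14) -> a = 0; heap: [0-13 ALLOC][14-45 FREE]
Op 2: free(a) -> (freed a); heap: [0-45 FREE]
Op 3: b = malloc(12) -> b = 0; heap: [0-11 ALLOC][12-45 FREE]
Op 4: free(b) -> (freed b); heap: [0-45 FREE]
Op 5: c = malloc(5) -> c = 0; heap: [0-4 ALLOC][5-45 FREE]
Op 6: c = realloc(c, 14) -> c = 0; heap: [0-13 ALLOC][14-45 FREE]
Op 7: d = malloc(6) -> d = 14; heap: [0-13 ALLOC][14-19 ALLOC][20-45 FREE]
malloc(19): first-fit scan over [0-13 ALLOC][14-19 ALLOC][20-45 FREE] -> 20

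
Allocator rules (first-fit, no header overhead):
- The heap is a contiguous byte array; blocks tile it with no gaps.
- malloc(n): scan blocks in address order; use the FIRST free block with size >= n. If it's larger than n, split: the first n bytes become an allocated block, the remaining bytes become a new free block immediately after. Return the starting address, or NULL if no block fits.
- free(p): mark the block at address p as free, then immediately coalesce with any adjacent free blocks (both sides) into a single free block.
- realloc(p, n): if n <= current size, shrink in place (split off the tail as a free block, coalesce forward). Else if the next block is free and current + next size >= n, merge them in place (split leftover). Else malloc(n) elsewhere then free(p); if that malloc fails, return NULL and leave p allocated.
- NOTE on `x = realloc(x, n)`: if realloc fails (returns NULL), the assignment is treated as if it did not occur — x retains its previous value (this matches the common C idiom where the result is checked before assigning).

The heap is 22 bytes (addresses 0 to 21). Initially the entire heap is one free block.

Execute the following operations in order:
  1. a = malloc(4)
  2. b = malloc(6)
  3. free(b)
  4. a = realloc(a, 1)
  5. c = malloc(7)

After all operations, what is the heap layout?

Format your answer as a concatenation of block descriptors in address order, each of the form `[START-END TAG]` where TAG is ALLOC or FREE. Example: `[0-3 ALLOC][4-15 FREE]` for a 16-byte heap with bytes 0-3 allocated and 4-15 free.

Answer: [0-0 ALLOC][1-7 ALLOC][8-21 FREE]

Derivation:
Op 1: a = malloc(4) -> a = 0; heap: [0-3 ALLOC][4-21 FREE]
Op 2: b = malloc(6) -> b = 4; heap: [0-3 ALLOC][4-9 ALLOC][10-21 FREE]
Op 3: free(b) -> (freed b); heap: [0-3 ALLOC][4-21 FREE]
Op 4: a = realloc(a, 1) -> a = 0; heap: [0-0 ALLOC][1-21 FREE]
Op 5: c = malloc(7) -> c = 1; heap: [0-0 ALLOC][1-7 ALLOC][8-21 FREE]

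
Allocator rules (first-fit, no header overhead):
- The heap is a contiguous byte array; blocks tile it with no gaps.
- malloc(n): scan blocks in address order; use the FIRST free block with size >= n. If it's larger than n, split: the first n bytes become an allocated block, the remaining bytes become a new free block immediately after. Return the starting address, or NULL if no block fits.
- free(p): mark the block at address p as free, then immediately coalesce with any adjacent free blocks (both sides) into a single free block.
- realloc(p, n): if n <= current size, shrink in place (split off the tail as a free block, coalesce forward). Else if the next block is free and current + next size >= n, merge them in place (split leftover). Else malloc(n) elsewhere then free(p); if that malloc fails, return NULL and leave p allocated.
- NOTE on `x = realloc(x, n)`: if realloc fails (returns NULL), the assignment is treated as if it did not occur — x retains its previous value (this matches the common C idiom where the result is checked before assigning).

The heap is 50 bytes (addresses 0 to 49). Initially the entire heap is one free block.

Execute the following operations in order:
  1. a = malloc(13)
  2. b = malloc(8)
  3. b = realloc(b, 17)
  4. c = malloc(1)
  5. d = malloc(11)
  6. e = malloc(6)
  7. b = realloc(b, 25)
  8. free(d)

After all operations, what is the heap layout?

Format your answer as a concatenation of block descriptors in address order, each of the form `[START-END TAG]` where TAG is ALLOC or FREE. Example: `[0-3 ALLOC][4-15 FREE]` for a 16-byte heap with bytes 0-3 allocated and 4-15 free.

Op 1: a = malloc(13) -> a = 0; heap: [0-12 ALLOC][13-49 FREE]
Op 2: b = malloc(8) -> b = 13; heap: [0-12 ALLOC][13-20 ALLOC][21-49 FREE]
Op 3: b = realloc(b, 17) -> b = 13; heap: [0-12 ALLOC][13-29 ALLOC][30-49 FREE]
Op 4: c = malloc(1) -> c = 30; heap: [0-12 ALLOC][13-29 ALLOC][30-30 ALLOC][31-49 FREE]
Op 5: d = malloc(11) -> d = 31; heap: [0-12 ALLOC][13-29 ALLOC][30-30 ALLOC][31-41 ALLOC][42-49 FREE]
Op 6: e = malloc(6) -> e = 42; heap: [0-12 ALLOC][13-29 ALLOC][30-30 ALLOC][31-41 ALLOC][42-47 ALLOC][48-49 FREE]
Op 7: b = realloc(b, 25) -> NULL (b unchanged); heap: [0-12 ALLOC][13-29 ALLOC][30-30 ALLOC][31-41 ALLOC][42-47 ALLOC][48-49 FREE]
Op 8: free(d) -> (freed d); heap: [0-12 ALLOC][13-29 ALLOC][30-30 ALLOC][31-41 FREE][42-47 ALLOC][48-49 FREE]

Answer: [0-12 ALLOC][13-29 ALLOC][30-30 ALLOC][31-41 FREE][42-47 ALLOC][48-49 FREE]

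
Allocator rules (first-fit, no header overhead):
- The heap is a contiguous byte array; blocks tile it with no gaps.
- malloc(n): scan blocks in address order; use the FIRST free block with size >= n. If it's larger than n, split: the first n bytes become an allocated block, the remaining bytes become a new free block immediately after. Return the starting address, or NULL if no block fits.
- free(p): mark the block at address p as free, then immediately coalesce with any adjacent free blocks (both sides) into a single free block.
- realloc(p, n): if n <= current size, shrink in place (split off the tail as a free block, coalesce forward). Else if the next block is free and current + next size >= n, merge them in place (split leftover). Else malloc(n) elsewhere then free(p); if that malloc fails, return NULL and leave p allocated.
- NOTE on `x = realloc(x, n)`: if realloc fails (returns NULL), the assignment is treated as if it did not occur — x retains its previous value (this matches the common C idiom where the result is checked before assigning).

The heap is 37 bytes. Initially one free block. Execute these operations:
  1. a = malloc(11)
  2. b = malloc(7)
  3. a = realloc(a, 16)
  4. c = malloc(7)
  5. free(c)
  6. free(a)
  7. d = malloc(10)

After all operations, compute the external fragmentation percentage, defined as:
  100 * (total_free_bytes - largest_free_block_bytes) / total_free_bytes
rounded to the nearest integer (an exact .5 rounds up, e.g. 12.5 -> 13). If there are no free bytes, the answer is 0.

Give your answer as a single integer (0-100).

Op 1: a = malloc(11) -> a = 0; heap: [0-10 ALLOC][11-36 FREE]
Op 2: b = malloc(7) -> b = 11; heap: [0-10 ALLOC][11-17 ALLOC][18-36 FREE]
Op 3: a = realloc(a, 16) -> a = 18; heap: [0-10 FREE][11-17 ALLOC][18-33 ALLOC][34-36 FREE]
Op 4: c = malloc(7) -> c = 0; heap: [0-6 ALLOC][7-10 FREE][11-17 ALLOC][18-33 ALLOC][34-36 FREE]
Op 5: free(c) -> (freed c); heap: [0-10 FREE][11-17 ALLOC][18-33 ALLOC][34-36 FREE]
Op 6: free(a) -> (freed a); heap: [0-10 FREE][11-17 ALLOC][18-36 FREE]
Op 7: d = malloc(10) -> d = 0; heap: [0-9 ALLOC][10-10 FREE][11-17 ALLOC][18-36 FREE]
Free blocks: [1 19] total_free=20 largest=19 -> 100*(20-19)/20 = 100/20 = 5

Answer: 5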